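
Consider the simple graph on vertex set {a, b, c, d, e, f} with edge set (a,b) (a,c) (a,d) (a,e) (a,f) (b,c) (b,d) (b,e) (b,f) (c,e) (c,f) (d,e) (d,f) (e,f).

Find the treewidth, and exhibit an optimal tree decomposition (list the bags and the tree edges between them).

Every bag has size at most 5, so the width is 5 − 1 = 4 and tw(G) ≤ 4. For the lower bound, the 5 vertices {a, b, d, e, f} are pairwise adjacent, and any tree decomposition puts a clique entirely inside one bag — forcing width ≥ 4. Combining the bounds, tw(G) = 4.

Treewidth 4.
One optimal decomposition is:
Bags: B1 = {a, b, c, e, f}  B2 = {a, b, d, e, f}
Tree: B1–B2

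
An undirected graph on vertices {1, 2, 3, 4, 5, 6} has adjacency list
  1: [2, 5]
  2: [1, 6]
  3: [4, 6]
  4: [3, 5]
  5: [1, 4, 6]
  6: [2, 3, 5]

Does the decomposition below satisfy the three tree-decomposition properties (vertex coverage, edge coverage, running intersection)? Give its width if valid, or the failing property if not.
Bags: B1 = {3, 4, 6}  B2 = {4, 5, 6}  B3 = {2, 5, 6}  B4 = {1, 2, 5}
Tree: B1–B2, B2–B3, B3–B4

Vertex coverage: the bags together contain {1, 2, 3, 4, 5, 6}, the full vertex set. Edge coverage: each edge of G has both endpoints in at least one bag. Running intersection: for every vertex, the bags containing it form a connected subtree. All three properties hold, so this is a valid tree decomposition of width max|bag| − 1 = 2, and hence tw(G) ≤ 2.

Yes; width 2.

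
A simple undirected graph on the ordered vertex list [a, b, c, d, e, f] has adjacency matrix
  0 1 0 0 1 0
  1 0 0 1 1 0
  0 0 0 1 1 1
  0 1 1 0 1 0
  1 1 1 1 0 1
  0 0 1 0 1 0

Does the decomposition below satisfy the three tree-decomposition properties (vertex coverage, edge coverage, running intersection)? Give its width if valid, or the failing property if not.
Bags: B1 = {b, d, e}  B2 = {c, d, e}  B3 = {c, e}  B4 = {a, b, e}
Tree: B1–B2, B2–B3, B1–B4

A tree decomposition must satisfy three properties: every vertex lies in some bag; for every edge, both endpoints lie together in some bag; and for every vertex, the bags containing it form a connected subtree. Here vertex f appears in no bag, so the decomposition is invalid.

No — vertex f appears in no bag.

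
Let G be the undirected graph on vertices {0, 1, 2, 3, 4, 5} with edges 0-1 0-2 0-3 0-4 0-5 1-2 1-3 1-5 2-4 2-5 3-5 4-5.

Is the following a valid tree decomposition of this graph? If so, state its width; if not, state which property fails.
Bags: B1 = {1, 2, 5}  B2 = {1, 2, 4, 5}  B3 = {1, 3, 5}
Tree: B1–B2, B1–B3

No — vertex 0 appears in no bag.

A tree decomposition must satisfy three properties: every vertex lies in some bag; for every edge, both endpoints lie together in some bag; and for every vertex, the bags containing it form a connected subtree. Here vertex 0 appears in no bag, so the decomposition is invalid.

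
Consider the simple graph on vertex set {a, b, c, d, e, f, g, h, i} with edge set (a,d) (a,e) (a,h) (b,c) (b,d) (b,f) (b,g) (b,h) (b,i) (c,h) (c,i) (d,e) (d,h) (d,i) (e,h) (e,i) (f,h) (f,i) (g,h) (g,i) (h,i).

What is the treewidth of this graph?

A width-3 tree decomposition is:
Bags: B1 = {b, f, h, i}  B2 = {b, d, h, i}  B3 = {d, e, h, i}  B4 = {b, g, h, i}  B5 = {a, d, e, h}  B6 = {b, c, h, i}
Tree: B1–B2, B2–B3, B1–B4, B3–B5, B1–B6
Every bag has size at most 4, so the width is 4 − 1 = 3 and tw(G) ≤ 3. Conversely, {a, d, e, h} is a clique of size 4, and the vertices of any clique must share a bag in every tree decomposition; so some bag has ≥ 4 vertices and tw(G) ≥ 3. Hence tw(G) = 3 exactly.

3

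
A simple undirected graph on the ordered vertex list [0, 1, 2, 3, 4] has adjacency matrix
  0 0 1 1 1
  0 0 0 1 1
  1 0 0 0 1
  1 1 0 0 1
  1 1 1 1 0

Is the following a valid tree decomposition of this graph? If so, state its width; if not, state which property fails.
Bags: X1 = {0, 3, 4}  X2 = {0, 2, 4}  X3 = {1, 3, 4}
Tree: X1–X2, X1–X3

Vertex coverage: the bags together contain {0, 1, 2, 3, 4}, the full vertex set. Edge coverage: each edge of G has both endpoints in at least one bag. Running intersection: for every vertex, the bags containing it form a connected subtree. All three properties hold, so this is a valid tree decomposition of width max|bag| − 1 = 2, and hence tw(G) ≤ 2.

Yes; width 2.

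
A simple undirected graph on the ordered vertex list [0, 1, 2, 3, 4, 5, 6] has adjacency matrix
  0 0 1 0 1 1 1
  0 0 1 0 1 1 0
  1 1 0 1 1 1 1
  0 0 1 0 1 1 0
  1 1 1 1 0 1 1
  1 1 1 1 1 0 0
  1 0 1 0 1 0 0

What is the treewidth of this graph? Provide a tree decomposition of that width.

Every bag has size at most 4, so the width is 4 − 1 = 3 and tw(G) ≤ 3. Conversely, {0, 2, 4, 5} is a clique of size 4, and the vertices of any clique must share a bag in every tree decomposition; so some bag has ≥ 4 vertices and tw(G) ≥ 3. Hence tw(G) = 3 exactly.

Treewidth 3.
One optimal decomposition is:
Bags: B1 = {0, 2, 4, 5}  B2 = {0, 2, 4, 6}  B3 = {2, 3, 4, 5}  B4 = {1, 2, 4, 5}
Tree: B1–B2, B1–B3, B3–B4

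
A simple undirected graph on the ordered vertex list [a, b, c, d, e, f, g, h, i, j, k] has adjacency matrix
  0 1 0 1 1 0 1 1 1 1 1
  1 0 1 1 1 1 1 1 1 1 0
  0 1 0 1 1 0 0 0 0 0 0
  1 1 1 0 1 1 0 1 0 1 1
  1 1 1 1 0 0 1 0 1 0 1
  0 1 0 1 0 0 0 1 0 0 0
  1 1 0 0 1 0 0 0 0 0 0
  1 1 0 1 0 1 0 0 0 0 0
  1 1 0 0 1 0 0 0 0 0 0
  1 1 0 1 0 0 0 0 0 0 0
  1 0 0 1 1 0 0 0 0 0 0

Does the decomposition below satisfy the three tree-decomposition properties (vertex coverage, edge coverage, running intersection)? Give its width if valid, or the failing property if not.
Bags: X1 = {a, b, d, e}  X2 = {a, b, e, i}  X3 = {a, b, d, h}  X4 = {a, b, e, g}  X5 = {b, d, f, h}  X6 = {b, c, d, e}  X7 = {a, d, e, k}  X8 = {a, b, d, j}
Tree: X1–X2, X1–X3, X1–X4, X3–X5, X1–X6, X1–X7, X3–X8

Checking the three conditions: (i) the bags cover all of {a, b, c, d, e, f, g, h, i, j, k}; (ii) for each edge, some bag contains both endpoints; (iii) the bags containing any fixed vertex form a subtree. All hold, so the decomposition is valid with width 4 − 1 = 3.

Yes; width 3.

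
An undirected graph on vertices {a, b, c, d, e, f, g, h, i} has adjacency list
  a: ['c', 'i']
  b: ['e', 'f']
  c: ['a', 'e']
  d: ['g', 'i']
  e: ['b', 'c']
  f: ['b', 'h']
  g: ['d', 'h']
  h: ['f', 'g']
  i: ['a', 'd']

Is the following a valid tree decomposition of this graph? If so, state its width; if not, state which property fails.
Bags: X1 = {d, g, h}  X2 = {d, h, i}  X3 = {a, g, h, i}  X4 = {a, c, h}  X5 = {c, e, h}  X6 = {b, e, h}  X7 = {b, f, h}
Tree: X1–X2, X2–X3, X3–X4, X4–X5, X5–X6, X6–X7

No — bags containing vertex g are not connected in the tree.

A tree decomposition must satisfy three properties: every vertex lies in some bag; for every edge, both endpoints lie together in some bag; and for every vertex, the bags containing it form a connected subtree. Here bags containing vertex g are not connected in the tree, so the decomposition is invalid.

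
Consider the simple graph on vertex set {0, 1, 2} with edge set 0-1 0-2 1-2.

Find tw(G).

2

A width-2 tree decomposition is:
Bags: B1 = {0, 1, 2}
Tree: (single bag)
A single bag containing all 3 vertices is trivially a valid decomposition of width 2. Conversely, {0, 1, 2} is a clique of size 3, and the vertices of any clique must share a bag in every tree decomposition; so some bag has ≥ 3 vertices and tw(G) ≥ 2. The upper and lower bounds meet at 2, so that is the treewidth.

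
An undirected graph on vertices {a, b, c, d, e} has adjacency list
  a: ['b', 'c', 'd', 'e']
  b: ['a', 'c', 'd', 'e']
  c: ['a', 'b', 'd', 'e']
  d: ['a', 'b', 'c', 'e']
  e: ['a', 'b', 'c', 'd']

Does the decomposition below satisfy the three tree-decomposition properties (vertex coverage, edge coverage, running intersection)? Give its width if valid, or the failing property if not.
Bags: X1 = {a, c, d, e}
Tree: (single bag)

No — vertex b appears in no bag.

A tree decomposition must satisfy three properties: every vertex lies in some bag; for every edge, both endpoints lie together in some bag; and for every vertex, the bags containing it form a connected subtree. Here vertex b appears in no bag, so the decomposition is invalid.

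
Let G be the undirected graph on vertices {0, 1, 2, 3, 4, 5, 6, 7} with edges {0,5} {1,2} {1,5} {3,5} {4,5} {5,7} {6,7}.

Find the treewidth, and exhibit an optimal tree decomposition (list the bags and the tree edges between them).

Treewidth 1.
One such decomposition:
Bags: B1 = {4, 5}  B2 = {5, 7}  B3 = {1, 5}  B4 = {6, 7}  B5 = {3, 5}  B6 = {1, 2}  B7 = {0, 5}
Tree: B1–B2, B2–B3, B2–B4, B3–B5, B3–B6, B1–B7

The largest bag has 2 vertices, giving width 1; this decomposition certifies tw(G) ≤ 1. G has an edge, so its treewidth is at least 1. Combining the bounds, tw(G) = 1.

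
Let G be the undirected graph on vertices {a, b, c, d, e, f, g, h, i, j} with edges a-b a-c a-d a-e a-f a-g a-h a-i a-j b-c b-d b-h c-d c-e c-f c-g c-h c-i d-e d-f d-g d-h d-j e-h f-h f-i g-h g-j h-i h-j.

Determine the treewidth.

A width-4 tree decomposition is:
Bags: B1 = {a, c, d, g, h}  B2 = {a, b, c, d, h}  B3 = {a, d, g, h, j}  B4 = {a, c, d, f, h}  B5 = {a, c, d, e, h}  B6 = {a, c, f, h, i}
Tree: B1–B2, B1–B3, B1–B4, B2–B5, B4–B6
The largest bag has 5 vertices, giving width 4; this decomposition certifies tw(G) ≤ 4. Conversely, {a, d, g, h, j} is a clique of size 5, and the vertices of any clique must share a bag in every tree decomposition; so some bag has ≥ 5 vertices and tw(G) ≥ 4. The upper and lower bounds meet at 4, so that is the treewidth.

4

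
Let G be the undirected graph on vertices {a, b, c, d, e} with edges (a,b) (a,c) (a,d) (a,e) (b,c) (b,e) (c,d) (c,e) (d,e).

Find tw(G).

A width-3 tree decomposition is:
Bags: B1 = {a, b, c, e}  B2 = {a, c, d, e}
Tree: B1–B2
Each bag holds 4 vertices, so the decomposition has width 3, which upper-bounds the treewidth. For the lower bound, the 4 vertices {a, c, d, e} are pairwise adjacent, and any tree decomposition puts a clique entirely inside one bag — forcing width ≥ 3. Therefore the treewidth is 3.

3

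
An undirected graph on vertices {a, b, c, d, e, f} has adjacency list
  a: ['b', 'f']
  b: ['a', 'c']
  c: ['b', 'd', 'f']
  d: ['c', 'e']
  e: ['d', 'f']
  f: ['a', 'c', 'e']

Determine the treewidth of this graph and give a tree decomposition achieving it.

Treewidth 2.
Bags: B1 = {c, d, e}  B2 = {c, e, f}  B3 = {b, c, f}  B4 = {a, b, f}
Tree: B1–B2, B2–B3, B3–B4

The largest bag has 3 vertices, giving width 2; this decomposition certifies tw(G) ≤ 2. Since d–e–f–c–d is a cycle in G, G is not acyclic. Forests are exactly the graphs of treewidth ≤ 1, so tw(G) ≥ 2. Hence tw(G) = 2 exactly.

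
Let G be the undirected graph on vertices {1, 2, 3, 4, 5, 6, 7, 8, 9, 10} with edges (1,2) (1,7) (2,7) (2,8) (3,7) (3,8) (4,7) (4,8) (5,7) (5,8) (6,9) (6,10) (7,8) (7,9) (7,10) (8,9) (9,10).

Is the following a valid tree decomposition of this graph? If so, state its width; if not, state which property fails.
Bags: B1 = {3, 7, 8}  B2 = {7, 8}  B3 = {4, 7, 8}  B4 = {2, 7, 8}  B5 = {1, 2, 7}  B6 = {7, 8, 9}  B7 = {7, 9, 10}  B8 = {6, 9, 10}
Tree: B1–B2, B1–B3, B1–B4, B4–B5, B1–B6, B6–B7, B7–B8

A tree decomposition must satisfy three properties: every vertex lies in some bag; for every edge, both endpoints lie together in some bag; and for every vertex, the bags containing it form a connected subtree. Here vertex 5 appears in no bag, so the decomposition is invalid.

No — vertex 5 appears in no bag.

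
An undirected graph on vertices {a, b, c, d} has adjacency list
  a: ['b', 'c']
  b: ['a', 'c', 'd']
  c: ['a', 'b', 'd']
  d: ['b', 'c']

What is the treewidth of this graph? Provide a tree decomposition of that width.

Treewidth 2.
Bags: B1 = {a, b, c}  B2 = {b, c, d}
Tree: B1–B2

Each bag holds 3 vertices, so the decomposition has width 2, which upper-bounds the treewidth. For the lower bound, the 3 vertices {b, c, d} are pairwise adjacent, and any tree decomposition puts a clique entirely inside one bag — forcing width ≥ 2. Therefore the treewidth is 2.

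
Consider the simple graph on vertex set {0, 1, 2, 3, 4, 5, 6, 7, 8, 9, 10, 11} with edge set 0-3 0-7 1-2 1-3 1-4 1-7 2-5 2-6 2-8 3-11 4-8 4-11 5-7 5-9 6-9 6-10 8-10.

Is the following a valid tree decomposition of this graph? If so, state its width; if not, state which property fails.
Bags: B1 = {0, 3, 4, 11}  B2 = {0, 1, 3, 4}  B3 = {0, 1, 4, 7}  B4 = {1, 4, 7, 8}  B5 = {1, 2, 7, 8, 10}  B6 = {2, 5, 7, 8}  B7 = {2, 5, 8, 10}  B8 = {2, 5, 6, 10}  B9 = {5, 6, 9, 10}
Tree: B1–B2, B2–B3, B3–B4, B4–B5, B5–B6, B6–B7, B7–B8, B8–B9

No — bags containing vertex 10 are not connected in the tree.

A tree decomposition must satisfy three properties: every vertex lies in some bag; for every edge, both endpoints lie together in some bag; and for every vertex, the bags containing it form a connected subtree. Here bags containing vertex 10 are not connected in the tree, so the decomposition is invalid.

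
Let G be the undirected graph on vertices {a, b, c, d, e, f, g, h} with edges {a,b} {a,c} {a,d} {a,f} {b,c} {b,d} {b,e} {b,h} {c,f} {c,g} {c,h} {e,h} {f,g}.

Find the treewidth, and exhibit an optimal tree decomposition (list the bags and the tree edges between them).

The largest bag has 3 vertices, giving width 2; this decomposition certifies tw(G) ≤ 2. On the other hand G contains the 3-clique {c, f, g}. A clique must lie in a single bag of any decomposition, so no decomposition can have width below 2. Combining the bounds, tw(G) = 2.

Treewidth 2.
One optimal decomposition is:
Bags: B1 = {a, c, f}  B2 = {a, b, c}  B3 = {b, c, h}  B4 = {c, f, g}  B5 = {b, e, h}  B6 = {a, b, d}
Tree: B1–B2, B2–B3, B1–B4, B3–B5, B2–B6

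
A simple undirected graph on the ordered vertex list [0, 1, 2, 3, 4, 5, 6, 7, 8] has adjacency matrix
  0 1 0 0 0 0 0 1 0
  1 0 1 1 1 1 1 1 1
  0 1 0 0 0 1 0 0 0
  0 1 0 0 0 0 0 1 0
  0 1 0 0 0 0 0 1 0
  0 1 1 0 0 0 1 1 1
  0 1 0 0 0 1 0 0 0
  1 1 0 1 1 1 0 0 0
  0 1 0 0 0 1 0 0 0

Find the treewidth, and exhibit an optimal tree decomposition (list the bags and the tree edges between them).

Each bag holds 3 vertices, so the decomposition has width 2, which upper-bounds the treewidth. On the other hand G contains the 3-clique {0, 1, 7}. A clique must lie in a single bag of any decomposition, so no decomposition can have width below 2. Hence tw(G) = 2 exactly.

Treewidth 2.
One such decomposition:
Bags: B1 = {0, 1, 7}  B2 = {1, 4, 7}  B3 = {1, 3, 7}  B4 = {1, 5, 7}  B5 = {1, 5, 8}  B6 = {1, 5, 6}  B7 = {1, 2, 5}
Tree: B1–B2, B1–B3, B2–B4, B4–B5, B5–B6, B4–B7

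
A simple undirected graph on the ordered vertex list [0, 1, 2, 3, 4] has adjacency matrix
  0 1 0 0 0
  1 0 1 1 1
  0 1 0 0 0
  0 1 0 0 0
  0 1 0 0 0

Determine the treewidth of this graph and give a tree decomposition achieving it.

Treewidth 1.
Bags: B1 = {0, 1}  B2 = {1, 4}  B3 = {1, 2}  B4 = {1, 3}
Tree: B1–B2, B1–B3, B3–B4

The largest bag has 2 vertices, giving width 1; this decomposition certifies tw(G) ≤ 1. G has an edge, so its treewidth is at least 1. Combining the bounds, tw(G) = 1.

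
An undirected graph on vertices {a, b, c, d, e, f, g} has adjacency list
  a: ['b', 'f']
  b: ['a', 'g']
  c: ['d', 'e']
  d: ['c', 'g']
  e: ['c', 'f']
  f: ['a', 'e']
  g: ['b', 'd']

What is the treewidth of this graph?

A width-2 tree decomposition is:
Bags: B1 = {c, e, f}  B2 = {a, c, f}  B3 = {a, b, c}  B4 = {b, c, g}  B5 = {c, d, g}
Tree: B1–B2, B2–B3, B3–B4, B4–B5
Each bag holds 3 vertices, so the decomposition has width 2, which upper-bounds the treewidth. For the lower bound, G contains the cycle c–e–f–a–b–g–d–c, so G is not a forest; only forests have treewidth ≤ 1, hence tw(G) ≥ 2. Hence tw(G) = 2 exactly.

2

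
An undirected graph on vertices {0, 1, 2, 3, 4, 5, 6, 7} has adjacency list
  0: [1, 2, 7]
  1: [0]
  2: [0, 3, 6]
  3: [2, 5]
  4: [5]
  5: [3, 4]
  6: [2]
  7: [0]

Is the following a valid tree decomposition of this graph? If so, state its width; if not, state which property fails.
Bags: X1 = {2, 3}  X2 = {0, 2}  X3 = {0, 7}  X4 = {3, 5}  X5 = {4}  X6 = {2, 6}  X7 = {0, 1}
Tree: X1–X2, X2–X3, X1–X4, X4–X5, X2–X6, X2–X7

A tree decomposition must satisfy three properties: every vertex lies in some bag; for every edge, both endpoints lie together in some bag; and for every vertex, the bags containing it form a connected subtree. Here edge (5,4) lies in no bag, so the decomposition is invalid.

No — edge (5,4) lies in no bag.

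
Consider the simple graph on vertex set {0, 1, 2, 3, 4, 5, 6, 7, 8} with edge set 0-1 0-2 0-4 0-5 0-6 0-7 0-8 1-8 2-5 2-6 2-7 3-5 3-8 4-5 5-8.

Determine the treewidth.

A width-2 tree decomposition is:
Bags: B1 = {0, 5, 8}  B2 = {0, 1, 8}  B3 = {0, 2, 5}  B4 = {3, 5, 8}  B5 = {0, 2, 6}  B6 = {0, 2, 7}  B7 = {0, 4, 5}
Tree: B1–B2, B1–B3, B1–B4, B3–B5, B5–B6, B3–B7
Every bag has size at most 3, so the width is 3 − 1 = 2 and tw(G) ≤ 2. For the lower bound, the 3 vertices {0, 1, 8} are pairwise adjacent, and any tree decomposition puts a clique entirely inside one bag — forcing width ≥ 2. The upper and lower bounds meet at 2, so that is the treewidth.

2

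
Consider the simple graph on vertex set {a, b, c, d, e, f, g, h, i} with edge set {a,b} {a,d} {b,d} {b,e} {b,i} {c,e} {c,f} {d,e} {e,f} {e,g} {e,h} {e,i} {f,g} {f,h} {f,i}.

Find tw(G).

2

A width-2 tree decomposition is:
Bags: B1 = {e, f, g}  B2 = {c, e, f}  B3 = {e, f, i}  B4 = {b, e, i}  B5 = {b, d, e}  B6 = {a, b, d}  B7 = {e, f, h}
Tree: B1–B2, B1–B3, B3–B4, B4–B5, B5–B6, B2–B7
Every bag has size at most 3, so the width is 3 − 1 = 2 and tw(G) ≤ 2. Conversely, {b, d, e} is a clique of size 3, and the vertices of any clique must share a bag in every tree decomposition; so some bag has ≥ 3 vertices and tw(G) ≥ 2. Therefore the treewidth is 2.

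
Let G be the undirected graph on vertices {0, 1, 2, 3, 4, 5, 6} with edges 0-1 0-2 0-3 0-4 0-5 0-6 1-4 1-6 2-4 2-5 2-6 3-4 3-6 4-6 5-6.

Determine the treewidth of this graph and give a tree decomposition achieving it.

Treewidth 3.
One optimal decomposition is:
Bags: B1 = {0, 2, 4, 6}  B2 = {0, 3, 4, 6}  B3 = {0, 2, 5, 6}  B4 = {0, 1, 4, 6}
Tree: B1–B2, B1–B3, B2–B4

Every bag has size at most 4, so the width is 4 − 1 = 3 and tw(G) ≤ 3. Conversely, {0, 1, 4, 6} is a clique of size 4, and the vertices of any clique must share a bag in every tree decomposition; so some bag has ≥ 4 vertices and tw(G) ≥ 3. Therefore the treewidth is 3.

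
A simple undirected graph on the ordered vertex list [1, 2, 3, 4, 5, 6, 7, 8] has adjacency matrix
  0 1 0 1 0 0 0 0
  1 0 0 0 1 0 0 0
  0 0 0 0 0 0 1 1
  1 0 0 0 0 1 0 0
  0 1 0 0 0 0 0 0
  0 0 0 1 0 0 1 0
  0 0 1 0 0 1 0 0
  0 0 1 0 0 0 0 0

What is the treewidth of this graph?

1

A width-1 tree decomposition is:
Bags: B1 = {3, 8}  B2 = {3, 7}  B3 = {6, 7}  B4 = {4, 6}  B5 = {1, 4}  B6 = {1, 2}  B7 = {2, 5}
Tree: B1–B2, B2–B3, B3–B4, B4–B5, B5–B6, B6–B7
Each bag holds 2 vertices, so the decomposition has width 1, which upper-bounds the treewidth. Since G has at least one edge (e.g. 8–3), it is not an edgeless graph, so tw(G) ≥ 1. Combining the bounds, tw(G) = 1.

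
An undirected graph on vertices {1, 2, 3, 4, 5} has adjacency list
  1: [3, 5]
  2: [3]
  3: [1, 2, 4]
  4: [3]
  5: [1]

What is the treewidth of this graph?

A width-1 tree decomposition is:
Bags: B1 = {3, 4}  B2 = {1, 3}  B3 = {2, 3}  B4 = {1, 5}
Tree: B1–B2, B1–B3, B2–B4
The largest bag has 2 vertices, giving width 1; this decomposition certifies tw(G) ≤ 1. G has an edge, so its treewidth is at least 1. Hence tw(G) = 1 exactly.

1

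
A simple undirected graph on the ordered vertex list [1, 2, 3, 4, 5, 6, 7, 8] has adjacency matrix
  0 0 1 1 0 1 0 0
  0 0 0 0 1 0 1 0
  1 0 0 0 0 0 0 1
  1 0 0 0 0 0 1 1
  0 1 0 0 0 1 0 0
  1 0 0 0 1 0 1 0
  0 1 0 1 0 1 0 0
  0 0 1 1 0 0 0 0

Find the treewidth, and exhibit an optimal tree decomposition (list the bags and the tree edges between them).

Each bag holds 3 vertices, so the decomposition has width 2, which upper-bounds the treewidth. Since 3–8–4–1–3 is a cycle in G, G is not acyclic. Forests are exactly the graphs of treewidth ≤ 1, so tw(G) ≥ 2. Combining the bounds, tw(G) = 2.

Treewidth 2.
Bags: B1 = {1, 3, 8}  B2 = {1, 4, 8}  B3 = {1, 4, 6}  B4 = {4, 6, 7}  B5 = {5, 6, 7}  B6 = {2, 5, 7}
Tree: B1–B2, B2–B3, B3–B4, B4–B5, B5–B6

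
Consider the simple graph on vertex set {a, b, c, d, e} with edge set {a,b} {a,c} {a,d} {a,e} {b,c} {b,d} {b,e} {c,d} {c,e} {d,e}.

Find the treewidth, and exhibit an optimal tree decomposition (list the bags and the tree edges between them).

Treewidth 4.
One such decomposition:
Bags: B1 = {a, b, c, d, e}
Tree: (single bag)

With just one bag of size 5, the width is 5 − 1 = 4, so tw(G) ≤ 4. For the lower bound, the 5 vertices {a, b, c, d, e} are pairwise adjacent, and any tree decomposition puts a clique entirely inside one bag — forcing width ≥ 4. Therefore the treewidth is 4.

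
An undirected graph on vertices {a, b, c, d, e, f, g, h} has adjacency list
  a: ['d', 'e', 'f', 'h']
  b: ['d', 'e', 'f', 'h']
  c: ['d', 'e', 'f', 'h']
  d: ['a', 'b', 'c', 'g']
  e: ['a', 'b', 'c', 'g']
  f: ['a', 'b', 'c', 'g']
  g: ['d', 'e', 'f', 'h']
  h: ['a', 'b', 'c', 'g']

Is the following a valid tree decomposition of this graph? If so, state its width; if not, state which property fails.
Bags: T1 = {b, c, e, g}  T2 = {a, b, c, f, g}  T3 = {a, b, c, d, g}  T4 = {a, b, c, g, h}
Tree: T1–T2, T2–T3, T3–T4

A tree decomposition must satisfy three properties: every vertex lies in some bag; for every edge, both endpoints lie together in some bag; and for every vertex, the bags containing it form a connected subtree. Here edge (a,e) lies in no bag, so the decomposition is invalid.

No — edge (a,e) lies in no bag.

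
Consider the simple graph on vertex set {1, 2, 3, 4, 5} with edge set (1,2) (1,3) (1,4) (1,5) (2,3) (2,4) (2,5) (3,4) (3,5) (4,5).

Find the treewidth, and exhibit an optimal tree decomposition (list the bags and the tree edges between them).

Treewidth 4.
One such decomposition:
Bags: B1 = {1, 2, 3, 4, 5}
Tree: (single bag)

A single bag containing all 5 vertices is trivially a valid decomposition of width 4. For the lower bound, the 5 vertices {1, 2, 3, 4, 5} are pairwise adjacent, and any tree decomposition puts a clique entirely inside one bag — forcing width ≥ 4. The upper and lower bounds meet at 4, so that is the treewidth.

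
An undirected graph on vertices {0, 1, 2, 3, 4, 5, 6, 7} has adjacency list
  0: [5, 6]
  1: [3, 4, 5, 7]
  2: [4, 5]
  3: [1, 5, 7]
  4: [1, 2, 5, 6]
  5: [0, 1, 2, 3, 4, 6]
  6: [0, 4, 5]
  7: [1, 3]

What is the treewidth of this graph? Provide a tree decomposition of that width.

Treewidth 2.
One such decomposition:
Bags: B1 = {1, 4, 5}  B2 = {1, 3, 5}  B3 = {4, 5, 6}  B4 = {0, 5, 6}  B5 = {1, 3, 7}  B6 = {2, 4, 5}
Tree: B1–B2, B1–B3, B3–B4, B2–B5, B1–B6

Every bag has size at most 3, so the width is 3 − 1 = 2 and tw(G) ≤ 2. For the lower bound, the 3 vertices {0, 5, 6} are pairwise adjacent, and any tree decomposition puts a clique entirely inside one bag — forcing width ≥ 2. Combining the bounds, tw(G) = 2.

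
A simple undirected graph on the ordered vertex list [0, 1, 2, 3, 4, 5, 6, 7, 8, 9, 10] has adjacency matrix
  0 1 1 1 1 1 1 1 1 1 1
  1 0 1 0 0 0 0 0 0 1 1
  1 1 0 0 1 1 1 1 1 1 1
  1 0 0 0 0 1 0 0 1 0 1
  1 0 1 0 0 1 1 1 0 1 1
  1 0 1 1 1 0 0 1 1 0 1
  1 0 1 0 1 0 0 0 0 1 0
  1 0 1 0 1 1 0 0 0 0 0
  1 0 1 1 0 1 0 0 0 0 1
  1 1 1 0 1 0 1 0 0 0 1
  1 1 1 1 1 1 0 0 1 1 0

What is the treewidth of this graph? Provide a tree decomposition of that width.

The largest bag has 5 vertices, giving width 4; this decomposition certifies tw(G) ≤ 4. For the lower bound, the 5 vertices {0, 2, 5, 8, 10} are pairwise adjacent, and any tree decomposition puts a clique entirely inside one bag — forcing width ≥ 4. Combining the bounds, tw(G) = 4.

Treewidth 4.
One such decomposition:
Bags: B1 = {0, 2, 4, 5, 10}  B2 = {0, 2, 4, 9, 10}  B3 = {0, 1, 2, 9, 10}  B4 = {0, 2, 4, 6, 9}  B5 = {0, 2, 5, 8, 10}  B6 = {0, 3, 5, 8, 10}  B7 = {0, 2, 4, 5, 7}
Tree: B1–B2, B2–B3, B2–B4, B1–B5, B5–B6, B1–B7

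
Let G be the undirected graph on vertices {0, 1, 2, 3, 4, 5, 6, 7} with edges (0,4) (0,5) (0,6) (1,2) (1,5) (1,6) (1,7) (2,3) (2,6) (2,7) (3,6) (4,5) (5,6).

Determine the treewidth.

A width-2 tree decomposition is:
Bags: B1 = {0, 5, 6}  B2 = {0, 4, 5}  B3 = {1, 5, 6}  B4 = {1, 2, 6}  B5 = {1, 2, 7}  B6 = {2, 3, 6}
Tree: B1–B2, B1–B3, B3–B4, B4–B5, B4–B6
Each bag holds 3 vertices, so the decomposition has width 2, which upper-bounds the treewidth. For the lower bound, the 3 vertices {0, 4, 5} are pairwise adjacent, and any tree decomposition puts a clique entirely inside one bag — forcing width ≥ 2. Therefore the treewidth is 2.

2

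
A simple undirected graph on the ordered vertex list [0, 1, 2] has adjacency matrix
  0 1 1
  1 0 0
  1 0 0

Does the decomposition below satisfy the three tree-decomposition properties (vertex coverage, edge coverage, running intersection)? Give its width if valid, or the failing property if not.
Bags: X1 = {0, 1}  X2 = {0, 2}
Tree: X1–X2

Checking the three conditions: (i) the bags cover all of {0, 1, 2}; (ii) for each edge, some bag contains both endpoints; (iii) the bags containing any fixed vertex form a subtree. All hold, so the decomposition is valid with width 2 − 1 = 1.

Yes; width 1.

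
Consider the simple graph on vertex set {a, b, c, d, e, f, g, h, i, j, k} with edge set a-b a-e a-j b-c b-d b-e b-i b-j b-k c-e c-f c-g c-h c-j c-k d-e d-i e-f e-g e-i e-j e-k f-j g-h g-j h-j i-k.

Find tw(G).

A width-3 tree decomposition is:
Bags: B1 = {c, e, f, j}  B2 = {b, c, e, j}  B3 = {c, e, g, j}  B4 = {c, g, h, j}  B5 = {b, c, e, k}  B6 = {a, b, e, j}  B7 = {b, e, i, k}  B8 = {b, d, e, i}
Tree: B1–B2, B2–B3, B3–B4, B2–B5, B2–B6, B5–B7, B7–B8
Every bag has size at most 4, so the width is 4 − 1 = 3 and tw(G) ≤ 3. On the other hand G contains the 4-clique {c, e, g, j}. A clique must lie in a single bag of any decomposition, so no decomposition can have width below 3. Combining the bounds, tw(G) = 3.

3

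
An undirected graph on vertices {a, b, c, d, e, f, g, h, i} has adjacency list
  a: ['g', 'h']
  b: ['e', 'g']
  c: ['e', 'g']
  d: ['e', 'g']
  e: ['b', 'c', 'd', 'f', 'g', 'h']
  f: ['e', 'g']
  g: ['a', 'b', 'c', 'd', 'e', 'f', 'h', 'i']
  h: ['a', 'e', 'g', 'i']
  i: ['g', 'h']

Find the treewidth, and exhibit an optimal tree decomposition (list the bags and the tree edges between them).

The largest bag has 3 vertices, giving width 2; this decomposition certifies tw(G) ≤ 2. For the lower bound, the 3 vertices {d, e, g} are pairwise adjacent, and any tree decomposition puts a clique entirely inside one bag — forcing width ≥ 2. Combining the bounds, tw(G) = 2.

Treewidth 2.
Bags: B1 = {d, e, g}  B2 = {e, g, h}  B3 = {b, e, g}  B4 = {c, e, g}  B5 = {e, f, g}  B6 = {g, h, i}  B7 = {a, g, h}
Tree: B1–B2, B2–B3, B3–B4, B4–B5, B2–B6, B2–B7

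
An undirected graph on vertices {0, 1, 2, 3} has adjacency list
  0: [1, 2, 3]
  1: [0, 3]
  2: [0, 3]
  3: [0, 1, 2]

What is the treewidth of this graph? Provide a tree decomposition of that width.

Every bag has size at most 3, so the width is 3 − 1 = 2 and tw(G) ≤ 2. For the lower bound, the 3 vertices {0, 1, 3} are pairwise adjacent, and any tree decomposition puts a clique entirely inside one bag — forcing width ≥ 2. Hence tw(G) = 2 exactly.

Treewidth 2.
One such decomposition:
Bags: B1 = {0, 1, 3}  B2 = {0, 2, 3}
Tree: B1–B2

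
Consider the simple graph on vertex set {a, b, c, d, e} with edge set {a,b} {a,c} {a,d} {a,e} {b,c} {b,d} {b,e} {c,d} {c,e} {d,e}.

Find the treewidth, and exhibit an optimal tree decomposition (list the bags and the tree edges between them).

Treewidth 4.
One such decomposition:
Bags: B1 = {a, b, c, d, e}
Tree: (single bag)

With just one bag of size 5, the width is 5 − 1 = 4, so tw(G) ≤ 4. On the other hand G contains the 5-clique {a, b, c, d, e}. A clique must lie in a single bag of any decomposition, so no decomposition can have width below 4. Hence tw(G) = 4 exactly.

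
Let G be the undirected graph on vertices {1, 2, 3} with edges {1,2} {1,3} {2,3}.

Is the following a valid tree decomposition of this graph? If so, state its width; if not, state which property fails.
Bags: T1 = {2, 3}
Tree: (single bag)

No — vertex 1 appears in no bag.

A tree decomposition must satisfy three properties: every vertex lies in some bag; for every edge, both endpoints lie together in some bag; and for every vertex, the bags containing it form a connected subtree. Here vertex 1 appears in no bag, so the decomposition is invalid.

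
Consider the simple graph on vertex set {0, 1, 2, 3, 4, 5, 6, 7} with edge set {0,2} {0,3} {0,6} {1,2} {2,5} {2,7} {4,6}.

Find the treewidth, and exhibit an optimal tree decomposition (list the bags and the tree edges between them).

Each bag holds 2 vertices, so the decomposition has width 1, which upper-bounds the treewidth. Any graph with an edge has treewidth ≥ 1, and G has the edge 7–2. The upper and lower bounds meet at 1, so that is the treewidth.

Treewidth 1.
Bags: B1 = {2, 7}  B2 = {0, 2}  B3 = {1, 2}  B4 = {0, 3}  B5 = {0, 6}  B6 = {2, 5}  B7 = {4, 6}
Tree: B1–B2, B1–B3, B2–B4, B2–B5, B3–B6, B5–B7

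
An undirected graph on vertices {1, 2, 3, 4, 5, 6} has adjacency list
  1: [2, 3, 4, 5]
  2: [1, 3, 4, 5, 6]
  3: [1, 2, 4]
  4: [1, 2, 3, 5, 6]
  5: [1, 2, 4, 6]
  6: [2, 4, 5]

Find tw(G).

3

A width-3 tree decomposition is:
Bags: B1 = {1, 2, 4, 5}  B2 = {2, 4, 5, 6}  B3 = {1, 2, 3, 4}
Tree: B1–B2, B1–B3
The largest bag has 4 vertices, giving width 3; this decomposition certifies tw(G) ≤ 3. Conversely, {1, 2, 3, 4} is a clique of size 4, and the vertices of any clique must share a bag in every tree decomposition; so some bag has ≥ 4 vertices and tw(G) ≥ 3. Therefore the treewidth is 3.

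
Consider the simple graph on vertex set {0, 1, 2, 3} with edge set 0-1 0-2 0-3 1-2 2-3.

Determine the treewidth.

A width-2 tree decomposition is:
Bags: B1 = {0, 2, 3}  B2 = {0, 1, 2}
Tree: B1–B2
Every bag has size at most 3, so the width is 3 − 1 = 2 and tw(G) ≤ 2. Conversely, {0, 1, 2} is a clique of size 3, and the vertices of any clique must share a bag in every tree decomposition; so some bag has ≥ 3 vertices and tw(G) ≥ 2. The upper and lower bounds meet at 2, so that is the treewidth.

2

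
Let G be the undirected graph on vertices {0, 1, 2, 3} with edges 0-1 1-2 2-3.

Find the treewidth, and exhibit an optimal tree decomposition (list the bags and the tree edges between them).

Every bag has size at most 2, so the width is 2 − 1 = 1 and tw(G) ≤ 1. G has an edge, so its treewidth is at least 1. Hence tw(G) = 1 exactly.

Treewidth 1.
One optimal decomposition is:
Bags: B1 = {2, 3}  B2 = {1, 2}  B3 = {0, 1}
Tree: B1–B2, B2–B3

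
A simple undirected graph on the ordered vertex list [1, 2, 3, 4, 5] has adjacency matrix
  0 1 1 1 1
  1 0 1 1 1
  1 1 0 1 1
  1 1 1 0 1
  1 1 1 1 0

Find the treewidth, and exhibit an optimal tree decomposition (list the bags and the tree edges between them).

With just one bag of size 5, the width is 5 − 1 = 4, so tw(G) ≤ 4. On the other hand G contains the 5-clique {1, 2, 3, 4, 5}. A clique must lie in a single bag of any decomposition, so no decomposition can have width below 4. The upper and lower bounds meet at 4, so that is the treewidth.

Treewidth 4.
One optimal decomposition is:
Bags: B1 = {1, 2, 3, 4, 5}
Tree: (single bag)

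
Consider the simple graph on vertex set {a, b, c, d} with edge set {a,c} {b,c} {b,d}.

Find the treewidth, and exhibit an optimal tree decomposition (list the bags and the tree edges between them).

Each bag holds 2 vertices, so the decomposition has width 1, which upper-bounds the treewidth. Since G has at least one edge (e.g. d–b), it is not an edgeless graph, so tw(G) ≥ 1. The upper and lower bounds meet at 1, so that is the treewidth.

Treewidth 1.
One such decomposition:
Bags: B1 = {b, d}  B2 = {b, c}  B3 = {a, c}
Tree: B1–B2, B2–B3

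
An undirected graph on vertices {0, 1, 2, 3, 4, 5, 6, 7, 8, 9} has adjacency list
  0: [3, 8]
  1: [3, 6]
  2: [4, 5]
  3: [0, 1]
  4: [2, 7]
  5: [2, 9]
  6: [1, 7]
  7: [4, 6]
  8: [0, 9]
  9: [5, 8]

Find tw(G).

A width-2 tree decomposition is:
Bags: B1 = {2, 4, 7}  B2 = {2, 6, 7}  B3 = {1, 2, 6}  B4 = {1, 2, 3}  B5 = {0, 2, 3}  B6 = {0, 2, 8}  B7 = {2, 8, 9}  B8 = {2, 5, 9}
Tree: B1–B2, B2–B3, B3–B4, B4–B5, B5–B6, B6–B7, B7–B8
The largest bag has 3 vertices, giving width 2; this decomposition certifies tw(G) ≤ 2. For the lower bound, G contains the cycle 2–4–7–6–1–3–0–8–9–5–2, so G is not a forest; only forests have treewidth ≤ 1, hence tw(G) ≥ 2. Therefore the treewidth is 2.

2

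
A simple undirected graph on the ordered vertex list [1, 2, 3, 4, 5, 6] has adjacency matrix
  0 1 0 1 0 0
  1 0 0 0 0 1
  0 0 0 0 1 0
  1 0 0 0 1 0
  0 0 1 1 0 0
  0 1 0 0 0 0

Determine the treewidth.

1

A width-1 tree decomposition is:
Bags: B1 = {1, 4}  B2 = {4, 5}  B3 = {3, 5}  B4 = {1, 2}  B5 = {2, 6}
Tree: B1–B2, B2–B3, B1–B4, B4–B5
Each bag holds 2 vertices, so the decomposition has width 1, which upper-bounds the treewidth. Since G has at least one edge (e.g. 4–1), it is not an edgeless graph, so tw(G) ≥ 1. Combining the bounds, tw(G) = 1.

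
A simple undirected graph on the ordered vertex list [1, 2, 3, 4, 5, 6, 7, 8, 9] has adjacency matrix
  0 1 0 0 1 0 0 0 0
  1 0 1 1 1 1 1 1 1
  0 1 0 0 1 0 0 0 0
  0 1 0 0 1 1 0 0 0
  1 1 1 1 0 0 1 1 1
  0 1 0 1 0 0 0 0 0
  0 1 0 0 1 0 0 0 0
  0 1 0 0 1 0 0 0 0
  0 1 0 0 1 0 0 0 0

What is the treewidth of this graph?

2

A width-2 tree decomposition is:
Bags: B1 = {1, 2, 5}  B2 = {2, 4, 5}  B3 = {2, 5, 8}  B4 = {2, 5, 9}  B5 = {2, 4, 6}  B6 = {2, 5, 7}  B7 = {2, 3, 5}
Tree: B1–B2, B1–B3, B2–B4, B2–B5, B3–B6, B3–B7
Each bag holds 3 vertices, so the decomposition has width 2, which upper-bounds the treewidth. On the other hand G contains the 3-clique {1, 2, 5}. A clique must lie in a single bag of any decomposition, so no decomposition can have width below 2. Hence tw(G) = 2 exactly.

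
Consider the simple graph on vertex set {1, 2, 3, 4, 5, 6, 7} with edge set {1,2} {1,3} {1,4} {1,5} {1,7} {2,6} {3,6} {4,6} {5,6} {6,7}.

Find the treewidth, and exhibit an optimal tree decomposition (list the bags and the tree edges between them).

Treewidth 2.
One such decomposition:
Bags: B1 = {1, 2, 6}  B2 = {1, 5, 6}  B3 = {1, 3, 6}  B4 = {1, 4, 6}  B5 = {1, 6, 7}
Tree: B1–B2, B2–B3, B3–B4, B4–B5

The largest bag has 3 vertices, giving width 2; this decomposition certifies tw(G) ≤ 2. Since 6–2–1–5–6 is a cycle in G, G is not acyclic. Forests are exactly the graphs of treewidth ≤ 1, so tw(G) ≥ 2. Combining the bounds, tw(G) = 2.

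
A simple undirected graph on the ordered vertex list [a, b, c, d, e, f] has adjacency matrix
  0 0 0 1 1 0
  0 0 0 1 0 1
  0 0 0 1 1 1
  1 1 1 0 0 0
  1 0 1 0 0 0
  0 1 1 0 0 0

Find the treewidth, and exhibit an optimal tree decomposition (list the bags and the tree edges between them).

Treewidth 2.
One such decomposition:
Bags: B1 = {a, c, e}  B2 = {a, c, d}  B3 = {c, d, f}  B4 = {b, d, f}
Tree: B1–B2, B2–B3, B3–B4

Every bag has size at most 3, so the width is 3 − 1 = 2 and tw(G) ≤ 2. The edges e–a–d–c–e form a cycle, so G is not a tree and its treewidth is at least 2. The upper and lower bounds meet at 2, so that is the treewidth.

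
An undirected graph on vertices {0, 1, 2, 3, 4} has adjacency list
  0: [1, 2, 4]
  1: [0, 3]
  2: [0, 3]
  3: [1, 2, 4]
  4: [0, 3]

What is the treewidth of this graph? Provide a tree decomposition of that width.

Every bag has size at most 3, so the width is 3 − 1 = 2 and tw(G) ≤ 2. For the lower bound, G contains the cycle 2–3–4–0–2, so G is not a forest; only forests have treewidth ≤ 1, hence tw(G) ≥ 2. Therefore the treewidth is 2.

Treewidth 2.
One such decomposition:
Bags: B1 = {0, 2, 3}  B2 = {0, 3, 4}  B3 = {0, 1, 3}
Tree: B1–B2, B2–B3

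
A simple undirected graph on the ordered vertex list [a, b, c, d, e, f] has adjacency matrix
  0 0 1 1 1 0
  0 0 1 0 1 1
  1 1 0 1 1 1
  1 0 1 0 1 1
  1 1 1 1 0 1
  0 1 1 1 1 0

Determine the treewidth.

A width-3 tree decomposition is:
Bags: B1 = {c, d, e, f}  B2 = {b, c, e, f}  B3 = {a, c, d, e}
Tree: B1–B2, B1–B3
Every bag has size at most 4, so the width is 4 − 1 = 3 and tw(G) ≤ 3. Conversely, {c, d, e, f} is a clique of size 4, and the vertices of any clique must share a bag in every tree decomposition; so some bag has ≥ 4 vertices and tw(G) ≥ 3. Hence tw(G) = 3 exactly.

3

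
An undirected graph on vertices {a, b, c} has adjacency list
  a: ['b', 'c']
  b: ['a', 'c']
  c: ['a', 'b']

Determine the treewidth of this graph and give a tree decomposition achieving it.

Treewidth 2.
Bags: B1 = {a, b, c}
Tree: (single bag)

A single bag containing all 3 vertices is trivially a valid decomposition of width 2. For the lower bound, the 3 vertices {a, b, c} are pairwise adjacent, and any tree decomposition puts a clique entirely inside one bag — forcing width ≥ 2. Combining the bounds, tw(G) = 2.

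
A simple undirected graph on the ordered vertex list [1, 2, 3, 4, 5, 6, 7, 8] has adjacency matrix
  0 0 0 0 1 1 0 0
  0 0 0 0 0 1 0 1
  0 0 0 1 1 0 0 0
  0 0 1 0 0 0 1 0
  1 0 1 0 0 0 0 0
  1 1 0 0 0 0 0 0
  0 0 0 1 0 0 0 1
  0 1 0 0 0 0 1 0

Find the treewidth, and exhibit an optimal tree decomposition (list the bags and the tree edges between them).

Every bag has size at most 3, so the width is 3 − 1 = 2 and tw(G) ≤ 2. The edges 1–6–2–8–7–4–3–5–1 form a cycle, so G is not a tree and its treewidth is at least 2. Therefore the treewidth is 2.

Treewidth 2.
One such decomposition:
Bags: B1 = {1, 2, 6}  B2 = {1, 2, 8}  B3 = {1, 7, 8}  B4 = {1, 4, 7}  B5 = {1, 3, 4}  B6 = {1, 3, 5}
Tree: B1–B2, B2–B3, B3–B4, B4–B5, B5–B6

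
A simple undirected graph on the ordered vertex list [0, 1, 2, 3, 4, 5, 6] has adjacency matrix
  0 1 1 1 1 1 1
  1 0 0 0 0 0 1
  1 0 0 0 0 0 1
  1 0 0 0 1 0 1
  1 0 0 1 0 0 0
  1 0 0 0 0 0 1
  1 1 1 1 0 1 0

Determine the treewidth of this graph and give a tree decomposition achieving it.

Each bag holds 3 vertices, so the decomposition has width 2, which upper-bounds the treewidth. On the other hand G contains the 3-clique {0, 3, 4}. A clique must lie in a single bag of any decomposition, so no decomposition can have width below 2. The upper and lower bounds meet at 2, so that is the treewidth.

Treewidth 2.
Bags: B1 = {0, 5, 6}  B2 = {0, 3, 6}  B3 = {0, 2, 6}  B4 = {0, 1, 6}  B5 = {0, 3, 4}
Tree: B1–B2, B1–B3, B1–B4, B2–B5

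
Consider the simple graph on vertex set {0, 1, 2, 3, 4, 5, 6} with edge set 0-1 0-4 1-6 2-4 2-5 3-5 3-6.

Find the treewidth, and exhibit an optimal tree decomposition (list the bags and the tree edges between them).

The largest bag has 3 vertices, giving width 2; this decomposition certifies tw(G) ≤ 2. For the lower bound, G contains the cycle 6–1–0–4–2–5–3–6, so G is not a forest; only forests have treewidth ≤ 1, hence tw(G) ≥ 2. The upper and lower bounds meet at 2, so that is the treewidth.

Treewidth 2.
One optimal decomposition is:
Bags: B1 = {0, 1, 6}  B2 = {0, 4, 6}  B3 = {2, 4, 6}  B4 = {2, 5, 6}  B5 = {3, 5, 6}
Tree: B1–B2, B2–B3, B3–B4, B4–B5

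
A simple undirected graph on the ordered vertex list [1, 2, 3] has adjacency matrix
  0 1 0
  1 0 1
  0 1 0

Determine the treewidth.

1

A width-1 tree decomposition is:
Bags: B1 = {2, 3}  B2 = {1, 2}
Tree: B1–B2
The largest bag has 2 vertices, giving width 1; this decomposition certifies tw(G) ≤ 1. Since G has at least one edge (e.g. 3–2), it is not an edgeless graph, so tw(G) ≥ 1. Therefore the treewidth is 1.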